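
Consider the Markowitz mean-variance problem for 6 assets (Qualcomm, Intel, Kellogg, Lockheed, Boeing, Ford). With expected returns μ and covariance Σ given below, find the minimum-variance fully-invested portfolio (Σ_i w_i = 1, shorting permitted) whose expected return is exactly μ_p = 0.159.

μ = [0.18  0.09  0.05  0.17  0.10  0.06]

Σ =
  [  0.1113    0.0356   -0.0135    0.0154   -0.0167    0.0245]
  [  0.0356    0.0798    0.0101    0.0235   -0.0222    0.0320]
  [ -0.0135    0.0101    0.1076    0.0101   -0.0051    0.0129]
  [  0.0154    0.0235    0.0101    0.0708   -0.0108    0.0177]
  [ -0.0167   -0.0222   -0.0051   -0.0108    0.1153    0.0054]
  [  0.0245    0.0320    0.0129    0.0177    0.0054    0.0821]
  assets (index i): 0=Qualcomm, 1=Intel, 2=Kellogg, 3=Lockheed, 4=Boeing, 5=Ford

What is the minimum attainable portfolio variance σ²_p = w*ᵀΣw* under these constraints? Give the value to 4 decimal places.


0.0308

x=Σ⁻¹μ = [1.6137  0.2852  0.5614  2.2215  1.4133  -0.5220]
y=Σ⁻¹𝟙 = [7.5677  7.4927  8.8766  9.9576  12.4133  2.6436]
a=μᵀx=0.831867  b=𝟙ᵀx=5.573092  c=𝟙ᵀy=48.951435  D=ac−b²=9.661726
λ₁=(c·0.159−b)/D = (48.951435·0.159−5.573092)/9.661726 = 0.228757
λ₂=(a−b·0.159)/D = (0.831867−5.573092·0.159)/9.661726 = -0.005615
w* = 0.228757·x + -0.005615·y:
  w_0 = 0.228757·1.6137 + -0.005615·7.5677 = 0.3267  (Qualcomm)
  w_1 = 0.228757·0.2852 + -0.005615·7.4927 = 0.0232  (Intel)
  w_2 = 0.228757·0.5614 + -0.005615·8.8766 = 0.0786  (Kellogg)
  w_3 = 0.228757·2.2215 + -0.005615·9.9576 = 0.4523  (Lockheed)
  w_4 = 0.228757·1.4133 + -0.005615·12.4133 = 0.2536  (Boeing)
  w_5 = 0.228757·-0.5220 + -0.005615·2.6436 = -0.1343  (Ford)
Σw_i=1.0000  μᵀw=0.1590
σ²=wᵀΣw=λ₁·μ_p+λ₂ = 0.228757·0.159 + -0.005615 = 0.030757 ≈ 0.0308


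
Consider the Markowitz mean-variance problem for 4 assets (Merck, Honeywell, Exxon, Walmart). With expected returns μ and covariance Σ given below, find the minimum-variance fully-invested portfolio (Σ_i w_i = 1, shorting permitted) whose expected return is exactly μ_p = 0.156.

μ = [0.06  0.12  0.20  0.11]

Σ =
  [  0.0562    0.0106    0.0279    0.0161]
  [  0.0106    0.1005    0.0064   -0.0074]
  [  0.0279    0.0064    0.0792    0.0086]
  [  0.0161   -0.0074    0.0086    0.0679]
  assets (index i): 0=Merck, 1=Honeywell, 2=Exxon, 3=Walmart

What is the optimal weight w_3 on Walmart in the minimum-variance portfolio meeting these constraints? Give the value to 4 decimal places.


x=Σ⁻¹μ = [-0.9145  1.2483  2.5676  1.6477]
y=Σ⁻¹𝟙 = [8.6581  9.5048  7.4215  12.7705]
a=μᵀx=0.789698  b=𝟙ᵀx=4.549108  c=𝟙ᵀy=38.354824  D=ac−b²=9.594357
λ₁=(c·0.156−b)/D = (38.354824·0.156−4.549108)/9.594357 = 0.149488
λ₂=(a−b·0.156)/D = (0.789698−4.549108·0.156)/9.594357 = 0.008342
w* = 0.149488·x + 0.008342·y:
  w_0 = 0.149488·-0.9145 + 0.008342·8.6581 = -0.0645  (Merck)
  w_1 = 0.149488·1.2483 + 0.008342·9.5048 = 0.2659  (Honeywell)
  w_2 = 0.149488·2.5676 + 0.008342·7.4215 = 0.4457  (Exxon)
  w_3 = 0.149488·1.6477 + 0.008342·12.7705 = 0.3528  (Walmart)
Σw_i=1.0000  μᵀw=0.1560
σ²=wᵀΣw=λ₁·μ_p+λ₂ = 0.149488·0.156 + 0.008342 = 0.031662 ≈ 0.0317

0.3528


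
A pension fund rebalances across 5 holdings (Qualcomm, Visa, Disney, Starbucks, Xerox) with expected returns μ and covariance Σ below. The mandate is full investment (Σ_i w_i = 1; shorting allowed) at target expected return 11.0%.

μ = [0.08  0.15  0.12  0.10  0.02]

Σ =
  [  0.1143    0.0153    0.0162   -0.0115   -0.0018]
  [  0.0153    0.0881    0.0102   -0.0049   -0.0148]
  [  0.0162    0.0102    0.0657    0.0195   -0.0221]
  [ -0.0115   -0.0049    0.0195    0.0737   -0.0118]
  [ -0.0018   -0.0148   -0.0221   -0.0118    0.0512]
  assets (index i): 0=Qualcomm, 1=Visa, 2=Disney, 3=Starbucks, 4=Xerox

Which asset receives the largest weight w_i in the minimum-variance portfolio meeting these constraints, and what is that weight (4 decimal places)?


Visa (0.3464)

g=Σ⁻¹μ = [0.3847  1.8534  1.6971  1.4109  1.9976]
h=Σ⁻¹𝟙 = [6.3237  15.0469  18.5274  16.3982  35.8795]
a=μᵀg=0.693472  b=𝟙ᵀg=7.343636  c=𝟙ᵀh=92.175767  D=ac−b²=9.992368
λ₁=(c·0.110−b)/D = (92.175767·0.110−7.343636)/9.992368 = 0.279783
λ₂=(a−b·0.110)/D = (0.693472−7.343636·0.110)/9.992368 = -0.011441
w* = 0.279783·g + -0.011441·h:
  w_0 = 0.279783·0.3847 + -0.011441·6.3237 = 0.0353  (Qualcomm)
  w_1 = 0.279783·1.8534 + -0.011441·15.0469 = 0.3464  (Visa)
  w_2 = 0.279783·1.6971 + -0.011441·18.5274 = 0.2628  (Disney)
  w_3 = 0.279783·1.4109 + -0.011441·16.3982 = 0.2071  (Starbucks)
  w_4 = 0.279783·1.9976 + -0.011441·35.8795 = 0.1484  (Xerox)
Σw_i=1.0000  μᵀw=0.1100
σ²=wᵀΣw=λ₁·μ_p+λ₂ = 0.279783·0.110 + -0.011441 = 0.019335 ≈ 0.0193


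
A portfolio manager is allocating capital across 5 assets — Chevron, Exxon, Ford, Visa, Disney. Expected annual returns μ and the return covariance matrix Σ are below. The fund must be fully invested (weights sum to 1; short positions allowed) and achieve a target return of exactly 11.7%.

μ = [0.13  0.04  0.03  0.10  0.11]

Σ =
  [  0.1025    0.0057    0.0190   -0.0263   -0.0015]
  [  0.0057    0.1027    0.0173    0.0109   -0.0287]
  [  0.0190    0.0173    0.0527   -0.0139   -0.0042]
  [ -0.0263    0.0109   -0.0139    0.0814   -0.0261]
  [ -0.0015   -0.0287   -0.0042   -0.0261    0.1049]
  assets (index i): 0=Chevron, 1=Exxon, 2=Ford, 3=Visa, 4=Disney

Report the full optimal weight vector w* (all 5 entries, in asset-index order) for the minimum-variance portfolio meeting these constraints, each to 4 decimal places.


p=Σ⁻¹μ = [1.7885  0.4472  0.5631  2.4271  1.8230]
q=Σ⁻¹𝟙 = [12.1922  8.4034  19.8009  24.5420  18.9054]
a=μᵀp=0.710528  b=𝟙ᵀp=7.048938  c=𝟙ᵀq=83.843839  D=ac−b²=9.885910
λ₁=(c·0.117−b)/D = (83.843839·0.117−7.048938)/9.885910 = 0.279265
λ₂=(a−b·0.117)/D = (0.710528−7.048938·0.117)/9.885910 = -0.011552
w* = 0.279265·p + -0.011552·q:
  w_0 = 0.279265·1.7885 + -0.011552·12.1922 = 0.3586  (Chevron)
  w_1 = 0.279265·0.4472 + -0.011552·8.4034 = 0.0278  (Exxon)
  w_2 = 0.279265·0.5631 + -0.011552·19.8009 = -0.0715  (Ford)
  w_3 = 0.279265·2.4271 + -0.011552·24.5420 = 0.3943  (Visa)
  w_4 = 0.279265·1.8230 + -0.011552·18.9054 = 0.2907  (Disney)
Σw_i=1.0000  μᵀw=0.1170
σ²=wᵀΣw=λ₁·μ_p+λ₂ = 0.279265·0.117 + -0.011552 = 0.021123 ≈ 0.0211

0.3586  0.0278  -0.0715  0.3943  0.2907


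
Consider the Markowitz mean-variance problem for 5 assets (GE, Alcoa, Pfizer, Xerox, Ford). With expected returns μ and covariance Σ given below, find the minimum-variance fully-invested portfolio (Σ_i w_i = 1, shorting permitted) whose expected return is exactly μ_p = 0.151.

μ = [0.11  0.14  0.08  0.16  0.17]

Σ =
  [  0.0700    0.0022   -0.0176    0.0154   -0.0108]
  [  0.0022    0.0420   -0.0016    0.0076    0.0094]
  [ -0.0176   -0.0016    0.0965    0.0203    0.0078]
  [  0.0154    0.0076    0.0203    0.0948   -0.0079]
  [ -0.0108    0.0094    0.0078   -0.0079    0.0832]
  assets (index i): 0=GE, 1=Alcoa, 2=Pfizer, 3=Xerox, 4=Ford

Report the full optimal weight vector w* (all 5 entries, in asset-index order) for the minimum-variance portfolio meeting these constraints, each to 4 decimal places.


0.1387  0.3202  -0.0139  0.2326  0.3224

u=Σ⁻¹μ = [1.7306  2.6038  0.7724  1.2004  2.0153]
v=Σ⁻¹𝟙 = [17.4391  20.0091  12.0172  4.4816  11.3212]
a=μᵀu=1.151370  b=𝟙ᵀu=8.322616  c=𝟙ᵀv=65.268220  D=ac−b²=5.881935
λ₁=(c·0.151−b)/D = (65.268220·0.151−8.322616)/5.881935 = 0.260609
λ₂=(a−b·0.151)/D = (1.151370−8.322616·0.151)/5.881935 = -0.017910
w* = 0.260609·u + -0.017910·v:
  w_0 = 0.260609·1.7306 + -0.017910·17.4391 = 0.1387  (GE)
  w_1 = 0.260609·2.6038 + -0.017910·20.0091 = 0.3202  (Alcoa)
  w_2 = 0.260609·0.7724 + -0.017910·12.0172 = -0.0139  (Pfizer)
  w_3 = 0.260609·1.2004 + -0.017910·4.4816 = 0.2326  (Xerox)
  w_4 = 0.260609·2.0153 + -0.017910·11.3212 = 0.3224  (Ford)
Σw_i=1.0000  μᵀw=0.1510
σ²=wᵀΣw=λ₁·μ_p+λ₂ = 0.260609·0.151 + -0.017910 = 0.021442 ≈ 0.0214


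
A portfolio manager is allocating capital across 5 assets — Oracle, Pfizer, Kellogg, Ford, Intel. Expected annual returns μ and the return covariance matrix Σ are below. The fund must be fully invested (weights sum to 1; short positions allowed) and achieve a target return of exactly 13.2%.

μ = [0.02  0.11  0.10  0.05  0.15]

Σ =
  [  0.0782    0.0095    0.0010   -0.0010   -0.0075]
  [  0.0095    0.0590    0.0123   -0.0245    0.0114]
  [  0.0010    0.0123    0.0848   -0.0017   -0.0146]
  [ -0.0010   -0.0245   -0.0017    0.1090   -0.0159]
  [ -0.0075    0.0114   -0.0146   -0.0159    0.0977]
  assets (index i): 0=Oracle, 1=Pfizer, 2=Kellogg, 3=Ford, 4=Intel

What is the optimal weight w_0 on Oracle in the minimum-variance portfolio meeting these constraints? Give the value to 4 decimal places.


u=Σ⁻¹μ = [0.2126  1.6995  1.2489  1.1132  1.7211]
v=Σ⁻¹𝟙 = [12.1628  16.1492  11.9369  15.0744  13.5218]
a=μᵀu=0.629916  b=𝟙ᵀu=5.995348  c=𝟙ᵀv=68.845116  D=ac−b²=7.422415
λ₁=(c·0.132−b)/D = (68.845116·0.132−5.995348)/7.422415 = 0.416604
λ₂=(a−b·0.132)/D = (0.629916−5.995348·0.132)/7.422415 = -0.021754
w* = 0.416604·u + -0.021754·v:
  w_0 = 0.416604·0.2126 + -0.021754·12.1628 = -0.1760  (Oracle)
  w_1 = 0.416604·1.6995 + -0.021754·16.1492 = 0.3567  (Pfizer)
  w_2 = 0.416604·1.2489 + -0.021754·11.9369 = 0.2606  (Kellogg)
  w_3 = 0.416604·1.1132 + -0.021754·15.0744 = 0.1358  (Ford)
  w_4 = 0.416604·1.7211 + -0.021754·13.5218 = 0.4229  (Intel)
Σw_i=1.0000  μᵀw=0.1320
σ²=wᵀΣw=λ₁·μ_p+λ₂ = 0.416604·0.132 + -0.021754 = 0.033237 ≈ 0.0332

-0.1760


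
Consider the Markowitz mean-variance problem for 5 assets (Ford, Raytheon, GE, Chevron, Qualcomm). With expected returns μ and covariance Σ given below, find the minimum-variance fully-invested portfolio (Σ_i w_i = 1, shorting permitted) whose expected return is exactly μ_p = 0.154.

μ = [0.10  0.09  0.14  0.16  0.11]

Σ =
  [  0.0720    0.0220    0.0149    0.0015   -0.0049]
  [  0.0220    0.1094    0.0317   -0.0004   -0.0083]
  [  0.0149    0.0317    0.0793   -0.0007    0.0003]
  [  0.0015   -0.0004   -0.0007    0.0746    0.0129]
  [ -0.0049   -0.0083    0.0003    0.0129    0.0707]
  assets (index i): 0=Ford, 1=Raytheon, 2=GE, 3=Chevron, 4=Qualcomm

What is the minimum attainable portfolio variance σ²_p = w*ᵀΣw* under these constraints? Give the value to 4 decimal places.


u=Σ⁻¹μ = [1.0452  0.2947  1.4632  1.9129  1.3077]
v=Σ⁻¹𝟙 = [11.1611  5.5462  8.3416  10.9477  13.5360]
a=μᵀu=0.785803  b=𝟙ᵀu=6.023688  c=𝟙ᵀv=49.532619  D=ac−b²=2.638045
λ₁=(c·0.154−b)/D = (49.532619·0.154−6.023688)/2.638045 = 0.608153
λ₂=(a−b·0.154)/D = (0.785803−6.023688·0.154)/2.638045 = -0.053769
w* = 0.608153·u + -0.053769·v:
  w_0 = 0.608153·1.0452 + -0.053769·11.1611 = 0.0355  (Ford)
  w_1 = 0.608153·0.2947 + -0.053769·5.5462 = -0.1190  (Raytheon)
  w_2 = 0.608153·1.4632 + -0.053769·8.3416 = 0.4413  (GE)
  w_3 = 0.608153·1.9129 + -0.053769·10.9477 = 0.5747  (Chevron)
  w_4 = 0.608153·1.3077 + -0.053769·13.5360 = 0.0674  (Qualcomm)
Σw_i=1.0000  μᵀw=0.1540
σ²=wᵀΣw=λ₁·μ_p+λ₂ = 0.608153·0.154 + -0.053769 = 0.039886 ≈ 0.0399

0.0399


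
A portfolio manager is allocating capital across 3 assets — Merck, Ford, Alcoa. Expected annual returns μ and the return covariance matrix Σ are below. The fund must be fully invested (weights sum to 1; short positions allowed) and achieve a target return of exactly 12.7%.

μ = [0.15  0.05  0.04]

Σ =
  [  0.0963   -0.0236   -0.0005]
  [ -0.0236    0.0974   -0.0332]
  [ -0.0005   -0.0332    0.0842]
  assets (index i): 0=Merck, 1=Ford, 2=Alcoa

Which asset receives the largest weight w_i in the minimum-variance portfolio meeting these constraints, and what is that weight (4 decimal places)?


u=Σ⁻¹μ = [1.8844  1.3120  1.0036]
v=Σ⁻¹𝟙 = [15.6228  20.9476  20.2289]
a=μᵀu=0.388400  b=𝟙ᵀu=4.199960  c=𝟙ᵀv=56.799328  D=ac−b²=4.421177
λ₁=(c·0.127−b)/D = (56.799328·0.127−4.199960)/4.421177 = 0.681618
λ₂=(a−b·0.127)/D = (0.388400−4.199960·0.127)/4.421177 = -0.032796
w* = 0.681618·u + -0.032796·v:
  w_0 = 0.681618·1.8844 + -0.032796·15.6228 = 0.7721  (Merck)
  w_1 = 0.681618·1.3120 + -0.032796·20.9476 = 0.2073  (Ford)
  w_2 = 0.681618·1.0036 + -0.032796·20.2289 = 0.0206  (Alcoa)
Σw_i=1.0000  μᵀw=0.1270
σ²=wᵀΣw=λ₁·μ_p+λ₂ = 0.681618·0.127 + -0.032796 = 0.053770 ≈ 0.0538

Merck (0.7721)


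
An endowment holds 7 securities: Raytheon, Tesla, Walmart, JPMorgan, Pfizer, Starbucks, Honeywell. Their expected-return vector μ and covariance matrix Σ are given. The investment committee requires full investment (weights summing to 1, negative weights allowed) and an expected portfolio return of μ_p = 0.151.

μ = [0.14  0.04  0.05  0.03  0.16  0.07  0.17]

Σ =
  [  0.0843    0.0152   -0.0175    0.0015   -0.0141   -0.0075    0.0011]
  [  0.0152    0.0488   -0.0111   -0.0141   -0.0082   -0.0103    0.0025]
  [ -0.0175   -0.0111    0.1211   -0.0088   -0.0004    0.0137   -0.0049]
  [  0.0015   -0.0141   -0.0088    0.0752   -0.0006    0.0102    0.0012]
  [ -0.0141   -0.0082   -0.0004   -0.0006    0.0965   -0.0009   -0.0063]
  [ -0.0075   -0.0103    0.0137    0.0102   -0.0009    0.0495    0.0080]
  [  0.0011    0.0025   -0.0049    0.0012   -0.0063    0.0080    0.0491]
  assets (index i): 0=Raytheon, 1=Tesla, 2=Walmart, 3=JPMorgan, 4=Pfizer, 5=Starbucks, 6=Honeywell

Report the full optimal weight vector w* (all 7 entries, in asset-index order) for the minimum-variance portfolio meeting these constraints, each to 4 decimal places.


u=Σ⁻¹μ = [2.0975  0.9181  0.8651  0.4485  2.2915  1.0565  3.5658]
v=Σ⁻¹𝟙 = [12.9281  30.1775  12.8640  17.5189  16.3572  18.5827  18.4671]
a=μᵀu=1.433886  b=𝟙ᵀu=11.243136  c=𝟙ᵀv=126.895453  D=ac−b²=55.545490
λ₁=(c·0.151−b)/D = (126.895453·0.151−11.243136)/55.545490 = 0.142551
λ₂=(a−b·0.151)/D = (1.433886−11.243136·0.151)/55.545490 = -0.004750
w* = 0.142551·u + -0.004750·v:
  w_0 = 0.142551·2.0975 + -0.004750·12.9281 = 0.2376  (Raytheon)
  w_1 = 0.142551·0.9181 + -0.004750·30.1775 = -0.0125  (Tesla)
  w_2 = 0.142551·0.8651 + -0.004750·12.8640 = 0.0622  (Walmart)
  w_3 = 0.142551·0.4485 + -0.004750·17.5189 = -0.0193  (JPMorgan)
  w_4 = 0.142551·2.2915 + -0.004750·16.3572 = 0.2490  (Pfizer)
  w_5 = 0.142551·1.0565 + -0.004750·18.5827 = 0.0623  (Starbucks)
  w_6 = 0.142551·3.5658 + -0.004750·18.4671 = 0.4206  (Honeywell)
Σw_i=1.0000  μᵀw=0.1510
σ²=wᵀΣw=λ₁·μ_p+λ₂ = 0.142551·0.151 + -0.004750 = 0.016775 ≈ 0.0168

0.2376  -0.0125  0.0622  -0.0193  0.2490  0.0623  0.4206


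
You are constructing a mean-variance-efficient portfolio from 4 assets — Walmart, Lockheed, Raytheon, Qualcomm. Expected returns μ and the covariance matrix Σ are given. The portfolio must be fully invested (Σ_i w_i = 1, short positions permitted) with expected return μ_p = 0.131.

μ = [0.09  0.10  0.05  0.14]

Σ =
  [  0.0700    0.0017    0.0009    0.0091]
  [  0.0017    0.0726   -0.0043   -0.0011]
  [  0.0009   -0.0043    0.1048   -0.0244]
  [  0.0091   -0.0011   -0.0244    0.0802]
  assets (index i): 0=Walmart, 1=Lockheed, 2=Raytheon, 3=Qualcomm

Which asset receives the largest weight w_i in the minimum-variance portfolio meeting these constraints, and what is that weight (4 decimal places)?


u=Σ⁻¹μ = [0.9842  1.4421  0.9824  1.9526]
v=Σ⁻¹𝟙 = [11.7439  14.5418  13.6435  15.4866]
a=μᵀu=0.555285  b=𝟙ᵀu=5.361433  c=𝟙ᵀv=55.415793  D=ac−b²=2.026575
λ₁=(c·0.131−b)/D = (55.415793·0.131−5.361433)/2.026575 = 0.936573
λ₂=(a−b·0.131)/D = (0.555285−5.361433·0.131)/2.026575 = -0.072567
w* = 0.936573·u + -0.072567·v:
  w_0 = 0.936573·0.9842 + -0.072567·11.7439 = 0.0696  (Walmart)
  w_1 = 0.936573·1.4421 + -0.072567·14.5418 = 0.2954  (Lockheed)
  w_2 = 0.936573·0.9824 + -0.072567·13.6435 = -0.0699  (Raytheon)
  w_3 = 0.936573·1.9526 + -0.072567·15.4866 = 0.7050  (Qualcomm)
Σw_i=1.0000  μᵀw=0.1310
σ²=wᵀΣw=λ₁·μ_p+λ₂ = 0.936573·0.131 + -0.072567 = 0.050124 ≈ 0.0501

Qualcomm (0.7050)


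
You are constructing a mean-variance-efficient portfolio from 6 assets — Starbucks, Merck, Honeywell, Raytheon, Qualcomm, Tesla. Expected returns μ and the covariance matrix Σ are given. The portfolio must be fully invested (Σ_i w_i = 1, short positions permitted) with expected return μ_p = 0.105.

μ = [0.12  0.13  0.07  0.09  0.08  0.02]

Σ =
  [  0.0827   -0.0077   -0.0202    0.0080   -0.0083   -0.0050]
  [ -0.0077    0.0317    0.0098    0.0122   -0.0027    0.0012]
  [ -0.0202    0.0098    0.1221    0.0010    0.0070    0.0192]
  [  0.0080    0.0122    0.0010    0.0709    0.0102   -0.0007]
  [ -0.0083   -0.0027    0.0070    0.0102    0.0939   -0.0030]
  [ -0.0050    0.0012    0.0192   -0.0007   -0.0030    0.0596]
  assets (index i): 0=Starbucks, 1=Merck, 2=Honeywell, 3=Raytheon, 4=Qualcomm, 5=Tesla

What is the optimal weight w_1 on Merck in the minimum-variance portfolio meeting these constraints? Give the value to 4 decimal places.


p=Σ⁻¹μ = [2.1061  4.5276  0.4393  0.0862  1.1370  0.3378]
q=Σ⁻¹𝟙 = [18.2901  33.0920  5.1608  4.5871  12.8679  16.6857]
a=μᵀp=0.977543  b=𝟙ᵀp=8.634014  c=𝟙ᵀq=90.683605  D=ac−b²=14.100909
λ₁=(c·0.105−b)/D = (90.683605·0.105−8.634014)/14.100909 = 0.062958
λ₂=(a−b·0.105)/D = (0.977543−8.634014·0.105)/14.100909 = 0.005033
w* = 0.062958·p + 0.005033·q:
  w_0 = 0.062958·2.1061 + 0.005033·18.2901 = 0.2247  (Starbucks)
  w_1 = 0.062958·4.5276 + 0.005033·33.0920 = 0.4516  (Merck)
  w_2 = 0.062958·0.4393 + 0.005033·5.1608 = 0.0536  (Honeywell)
  w_3 = 0.062958·0.0862 + 0.005033·4.5871 = 0.0285  (Raytheon)
  w_4 = 0.062958·1.1370 + 0.005033·12.8679 = 0.1363  (Qualcomm)
  w_5 = 0.062958·0.3378 + 0.005033·16.6857 = 0.1052  (Tesla)
Σw_i=1.0000  μᵀw=0.1050
σ²=wᵀΣw=λ₁·μ_p+λ₂ = 0.062958·0.105 + 0.005033 = 0.011644 ≈ 0.0116

0.4516


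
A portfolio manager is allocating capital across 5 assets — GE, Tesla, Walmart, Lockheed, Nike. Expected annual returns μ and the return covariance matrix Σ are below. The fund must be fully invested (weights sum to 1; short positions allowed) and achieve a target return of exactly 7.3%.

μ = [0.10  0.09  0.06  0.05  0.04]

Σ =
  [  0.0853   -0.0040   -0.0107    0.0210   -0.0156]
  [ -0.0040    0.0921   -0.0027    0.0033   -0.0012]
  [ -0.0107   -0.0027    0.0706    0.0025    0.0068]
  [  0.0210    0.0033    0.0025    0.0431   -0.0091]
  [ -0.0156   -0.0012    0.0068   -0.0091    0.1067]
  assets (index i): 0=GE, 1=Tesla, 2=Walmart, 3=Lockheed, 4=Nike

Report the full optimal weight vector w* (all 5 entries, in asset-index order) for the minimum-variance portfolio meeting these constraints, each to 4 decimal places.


0.2672  0.2191  0.2257  0.1502  0.1378

u=Σ⁻¹μ = [1.3315  1.0547  1.0209  0.4892  0.5581]
v=Σ⁻¹𝟙 = [11.7528  11.2958  14.5898  18.2653  11.8454]
a=μᵀu=0.336109  b=𝟙ᵀu=4.454367  c=𝟙ᵀv=67.749050  D=ac−b²=2.929663
λ₁=(c·0.073−b)/D = (67.749050·0.073−4.454367)/2.929663 = 0.167703
λ₂=(a−b·0.073)/D = (0.336109−4.454367·0.073)/2.929663 = 0.003734
w* = 0.167703·u + 0.003734·v:
  w_0 = 0.167703·1.3315 + 0.003734·11.7528 = 0.2672  (GE)
  w_1 = 0.167703·1.0547 + 0.003734·11.2958 = 0.2191  (Tesla)
  w_2 = 0.167703·1.0209 + 0.003734·14.5898 = 0.2257  (Walmart)
  w_3 = 0.167703·0.4892 + 0.003734·18.2653 = 0.1502  (Lockheed)
  w_4 = 0.167703·0.5581 + 0.003734·11.8454 = 0.1378  (Nike)
Σw_i=1.0000  μᵀw=0.0730
σ²=wᵀΣw=λ₁·μ_p+λ₂ = 0.167703·0.073 + 0.003734 = 0.015977 ≈ 0.0160


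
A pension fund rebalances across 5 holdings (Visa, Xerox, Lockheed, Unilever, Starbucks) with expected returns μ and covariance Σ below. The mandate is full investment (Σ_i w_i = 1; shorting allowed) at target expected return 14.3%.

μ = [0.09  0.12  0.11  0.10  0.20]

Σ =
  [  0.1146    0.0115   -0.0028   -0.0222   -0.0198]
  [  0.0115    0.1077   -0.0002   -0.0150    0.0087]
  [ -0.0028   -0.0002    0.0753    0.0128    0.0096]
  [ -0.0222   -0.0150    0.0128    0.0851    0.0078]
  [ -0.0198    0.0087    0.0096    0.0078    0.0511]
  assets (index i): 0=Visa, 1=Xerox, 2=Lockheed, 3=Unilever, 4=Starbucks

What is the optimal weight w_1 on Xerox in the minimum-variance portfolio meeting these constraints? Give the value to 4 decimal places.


0.1022

g=Σ⁻¹μ = [1.6763  0.7813  0.7902  1.2563  4.0902]
h=Σ⁻¹𝟙 = [14.2345  8.0817  8.9585  13.7143  19.9326]
a=μᵀg=1.275212  b=𝟙ᵀg=8.594297  c=𝟙ᵀh=64.921583  D=ac−b²=8.926858
λ₁=(c·0.143−b)/D = (64.921583·0.143−8.594297)/8.926858 = 0.077238
λ₂=(a−b·0.143)/D = (1.275212−8.594297·0.143)/8.926858 = 0.005179
w* = 0.077238·g + 0.005179·h:
  w_0 = 0.077238·1.6763 + 0.005179·14.2345 = 0.2032  (Visa)
  w_1 = 0.077238·0.7813 + 0.005179·8.0817 = 0.1022  (Xerox)
  w_2 = 0.077238·0.7902 + 0.005179·8.9585 = 0.1074  (Lockheed)
  w_3 = 0.077238·1.2563 + 0.005179·13.7143 = 0.1681  (Unilever)
  w_4 = 0.077238·4.0902 + 0.005179·19.9326 = 0.4191  (Starbucks)
Σw_i=1.0000  μᵀw=0.1430
σ²=wᵀΣw=λ₁·μ_p+λ₂ = 0.077238·0.143 + 0.005179 = 0.016223 ≈ 0.0162


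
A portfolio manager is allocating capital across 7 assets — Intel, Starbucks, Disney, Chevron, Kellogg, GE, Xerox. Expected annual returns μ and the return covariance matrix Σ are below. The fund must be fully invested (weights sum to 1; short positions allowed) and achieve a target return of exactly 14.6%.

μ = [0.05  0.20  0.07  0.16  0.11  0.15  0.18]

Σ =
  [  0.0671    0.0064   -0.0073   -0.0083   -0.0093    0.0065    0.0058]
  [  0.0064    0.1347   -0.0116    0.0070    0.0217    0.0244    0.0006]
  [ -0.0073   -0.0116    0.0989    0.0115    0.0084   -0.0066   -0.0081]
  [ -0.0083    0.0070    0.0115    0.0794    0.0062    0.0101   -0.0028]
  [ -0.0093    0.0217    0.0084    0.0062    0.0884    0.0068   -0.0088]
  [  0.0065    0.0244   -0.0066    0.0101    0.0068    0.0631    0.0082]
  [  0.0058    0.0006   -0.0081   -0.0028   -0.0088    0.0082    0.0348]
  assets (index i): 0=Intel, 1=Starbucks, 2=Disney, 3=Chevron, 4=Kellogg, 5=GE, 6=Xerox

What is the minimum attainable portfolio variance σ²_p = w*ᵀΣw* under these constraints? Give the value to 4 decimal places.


0.0115

u=Σ⁻¹μ = [0.6003  1.0628  1.0689  1.8145  1.3067  0.8602  5.5766]
v=Σ⁻¹𝟙 = [15.6756  3.7347  12.3369  11.3700  12.6819  6.8060  31.4482]
a=μᵀu=1.884288  b=𝟙ᵀu=12.290081  c=𝟙ᵀv=94.053252  D=ac−b²=26.177318
λ₁=(c·0.146−b)/D = (94.053252·0.146−12.290081)/26.177318 = 0.055074
λ₂=(a−b·0.146)/D = (1.884288−12.290081·0.146)/26.177318 = 0.003436
w* = 0.055074·u + 0.003436·v:
  w_0 = 0.055074·0.6003 + 0.003436·15.6756 = 0.0869  (Intel)
  w_1 = 0.055074·1.0628 + 0.003436·3.7347 = 0.0714  (Starbucks)
  w_2 = 0.055074·1.0689 + 0.003436·12.3369 = 0.1013  (Disney)
  w_3 = 0.055074·1.8145 + 0.003436·11.3700 = 0.1390  (Chevron)
  w_4 = 0.055074·1.3067 + 0.003436·12.6819 = 0.1155  (Kellogg)
  w_5 = 0.055074·0.8602 + 0.003436·6.8060 = 0.0708  (GE)
  w_6 = 0.055074·5.5766 + 0.003436·31.4482 = 0.4152  (Xerox)
Σw_i=1.0000  μᵀw=0.1460
σ²=wᵀΣw=λ₁·μ_p+λ₂ = 0.055074·0.146 + 0.003436 = 0.011476 ≈ 0.0115


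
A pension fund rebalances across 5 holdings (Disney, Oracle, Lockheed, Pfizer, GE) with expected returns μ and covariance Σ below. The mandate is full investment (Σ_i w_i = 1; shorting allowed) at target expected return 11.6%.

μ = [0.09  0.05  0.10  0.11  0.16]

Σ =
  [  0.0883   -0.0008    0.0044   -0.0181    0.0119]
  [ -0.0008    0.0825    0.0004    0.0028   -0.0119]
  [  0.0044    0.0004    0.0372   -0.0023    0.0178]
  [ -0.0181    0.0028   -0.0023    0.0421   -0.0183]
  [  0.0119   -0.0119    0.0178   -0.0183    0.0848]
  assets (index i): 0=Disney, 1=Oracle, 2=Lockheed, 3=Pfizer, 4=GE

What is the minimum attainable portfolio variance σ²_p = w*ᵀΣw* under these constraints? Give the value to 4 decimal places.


0.0114

p=Σ⁻¹μ = [1.5128  0.8092  1.6290  4.3335  2.3813]
q=Σ⁻¹𝟙 = [16.0862  13.1159  19.8315  37.5364  15.3133]
a=μᵀp=1.197207  b=𝟙ᵀp=10.665838  c=𝟙ᵀq=101.883337  D=ac−b²=8.215313
λ₁=(c·0.116−b)/D = (101.883337·0.116−10.665838)/8.215313 = 0.140302
λ₂=(a−b·0.116)/D = (1.197207−10.665838·0.116)/8.215313 = -0.004873
w* = 0.140302·p + -0.004873·q:
  w_0 = 0.140302·1.5128 + -0.004873·16.0862 = 0.1339  (Disney)
  w_1 = 0.140302·0.8092 + -0.004873·13.1159 = 0.0496  (Oracle)
  w_2 = 0.140302·1.6290 + -0.004873·19.8315 = 0.1319  (Lockheed)
  w_3 = 0.140302·4.3335 + -0.004873·37.5364 = 0.4251  (Pfizer)
  w_4 = 0.140302·2.3813 + -0.004873·15.3133 = 0.2595  (GE)
Σw_i=1.0000  μᵀw=0.1160
σ²=wᵀΣw=λ₁·μ_p+λ₂ = 0.140302·0.116 + -0.004873 = 0.011402 ≈ 0.0114


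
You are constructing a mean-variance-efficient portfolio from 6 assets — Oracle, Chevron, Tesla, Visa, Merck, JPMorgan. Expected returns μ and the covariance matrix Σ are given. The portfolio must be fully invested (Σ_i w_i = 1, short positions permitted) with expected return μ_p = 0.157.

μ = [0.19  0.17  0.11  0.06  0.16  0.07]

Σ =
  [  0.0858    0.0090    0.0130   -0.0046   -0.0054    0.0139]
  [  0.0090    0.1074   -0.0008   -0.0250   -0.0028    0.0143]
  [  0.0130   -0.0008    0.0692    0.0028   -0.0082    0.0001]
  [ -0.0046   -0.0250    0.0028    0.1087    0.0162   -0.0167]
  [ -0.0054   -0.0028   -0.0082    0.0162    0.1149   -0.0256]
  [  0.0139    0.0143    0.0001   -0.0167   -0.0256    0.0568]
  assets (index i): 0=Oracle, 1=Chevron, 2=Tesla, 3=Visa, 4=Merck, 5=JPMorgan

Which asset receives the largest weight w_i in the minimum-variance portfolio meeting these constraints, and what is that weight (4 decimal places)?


Oracle (0.3163)

p=Σ⁻¹μ = [1.7550  1.5015  1.4552  0.8937  1.8254  1.5078]
q=Σ⁻¹𝟙 = [6.2185  9.0709  14.4636  12.7740  13.7325  23.7197]
a=μᵀp=1.200006  b=𝟙ᵀp=8.938588  c=𝟙ᵀq=79.979254  D=ac−b²=16.077228
λ₁=(c·0.157−b)/D = (79.979254·0.157−8.938588)/16.077228 = 0.225048
λ₂=(a−b·0.157)/D = (1.200006−8.938588·0.157)/16.077228 = -0.012648
w* = 0.225048·p + -0.012648·q:
  w_0 = 0.225048·1.7550 + -0.012648·6.2185 = 0.3163  (Oracle)
  w_1 = 0.225048·1.5015 + -0.012648·9.0709 = 0.2232  (Chevron)
  w_2 = 0.225048·1.4552 + -0.012648·14.4636 = 0.1446  (Tesla)
  w_3 = 0.225048·0.8937 + -0.012648·12.7740 = 0.0396  (Visa)
  w_4 = 0.225048·1.8254 + -0.012648·13.7325 = 0.2371  (Merck)
  w_5 = 0.225048·1.5078 + -0.012648·23.7197 = 0.0393  (JPMorgan)
Σw_i=1.0000  μᵀw=0.1570
σ²=wᵀΣw=λ₁·μ_p+λ₂ = 0.225048·0.157 + -0.012648 = 0.022684 ≈ 0.0227


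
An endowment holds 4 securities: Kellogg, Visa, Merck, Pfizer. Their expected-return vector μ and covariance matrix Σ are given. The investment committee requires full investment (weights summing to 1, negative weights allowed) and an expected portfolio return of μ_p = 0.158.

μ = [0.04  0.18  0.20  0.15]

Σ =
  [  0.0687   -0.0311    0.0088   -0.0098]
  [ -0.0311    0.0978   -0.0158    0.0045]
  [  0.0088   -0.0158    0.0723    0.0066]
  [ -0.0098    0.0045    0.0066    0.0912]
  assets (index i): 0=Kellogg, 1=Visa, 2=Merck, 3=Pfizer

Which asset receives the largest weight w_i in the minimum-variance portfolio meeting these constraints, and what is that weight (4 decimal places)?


u=Σ⁻¹μ = [1.6669  2.7943  3.0402  1.4660]
v=Σ⁻¹𝟙 = [23.1316  19.3465  14.1968  11.4685]
a=μᵀu=1.397572  b=𝟙ᵀu=8.967271  c=𝟙ᵀv=68.143389  D=ac−b²=14.823312
λ₁=(c·0.158−b)/D = (68.143389·0.158−8.967271)/14.823312 = 0.121389
λ₂=(a−b·0.158)/D = (1.397572−8.967271·0.158)/14.823312 = -0.001299
w* = 0.121389·u + -0.001299·v:
  w_0 = 0.121389·1.6669 + -0.001299·23.1316 = 0.1723  (Kellogg)
  w_1 = 0.121389·2.7943 + -0.001299·19.3465 = 0.3141  (Visa)
  w_2 = 0.121389·3.0402 + -0.001299·14.1968 = 0.3506  (Merck)
  w_3 = 0.121389·1.4660 + -0.001299·11.4685 = 0.1631  (Pfizer)
Σw_i=1.0000  μᵀw=0.1580
σ²=wᵀΣw=λ₁·μ_p+λ₂ = 0.121389·0.158 + -0.001299 = 0.017880 ≈ 0.0179

Merck (0.3506)


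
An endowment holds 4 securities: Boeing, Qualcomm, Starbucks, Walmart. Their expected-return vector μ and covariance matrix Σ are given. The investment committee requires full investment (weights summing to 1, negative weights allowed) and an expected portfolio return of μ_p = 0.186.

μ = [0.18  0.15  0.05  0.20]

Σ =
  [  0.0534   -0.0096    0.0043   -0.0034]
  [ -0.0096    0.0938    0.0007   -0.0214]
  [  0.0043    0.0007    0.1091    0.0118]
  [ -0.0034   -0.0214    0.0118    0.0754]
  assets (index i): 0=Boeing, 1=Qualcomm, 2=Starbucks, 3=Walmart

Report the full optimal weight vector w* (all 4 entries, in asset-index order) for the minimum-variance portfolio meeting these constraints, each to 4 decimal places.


0.4068  0.2730  -0.0519  0.3721

x=Σ⁻¹μ = [4.1281  2.8596  -0.1196  3.6690]
y=Σ⁻¹𝟙 = [22.4471  17.0511  6.2095  18.1425]
a=μᵀx=1.899817  b=𝟙ᵀx=10.537108  c=𝟙ᵀy=63.850181  D=ac−b²=10.273039
λ₁=(c·0.186−b)/D = (63.850181·0.186−10.537108)/10.273039 = 0.130344
λ₂=(a−b·0.186)/D = (1.899817−10.537108·0.186)/10.273039 = -0.005849
w* = 0.130344·x + -0.005849·y:
  w_0 = 0.130344·4.1281 + -0.005849·22.4471 = 0.4068  (Boeing)
  w_1 = 0.130344·2.8596 + -0.005849·17.0511 = 0.2730  (Qualcomm)
  w_2 = 0.130344·-0.1196 + -0.005849·6.2095 = -0.0519  (Starbucks)
  w_3 = 0.130344·3.6690 + -0.005849·18.1425 = 0.3721  (Walmart)
Σw_i=1.0000  μᵀw=0.1860
σ²=wᵀΣw=λ₁·μ_p+λ₂ = 0.130344·0.186 + -0.005849 = 0.018395 ≈ 0.0184


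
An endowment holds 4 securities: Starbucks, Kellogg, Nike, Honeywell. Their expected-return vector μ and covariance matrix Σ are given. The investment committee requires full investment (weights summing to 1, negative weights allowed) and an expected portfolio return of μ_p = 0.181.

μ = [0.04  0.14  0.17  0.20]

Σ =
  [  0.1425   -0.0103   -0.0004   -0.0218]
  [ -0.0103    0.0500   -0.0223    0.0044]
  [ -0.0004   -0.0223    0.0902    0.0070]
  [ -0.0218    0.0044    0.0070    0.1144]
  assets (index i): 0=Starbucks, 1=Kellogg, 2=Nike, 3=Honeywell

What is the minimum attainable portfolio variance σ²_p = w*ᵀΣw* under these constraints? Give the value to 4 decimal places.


0.0327

u=Σ⁻¹μ = [0.8240  4.0667  2.7712  1.5793]
v=Σ⁻¹𝟙 = [10.4908  29.3128  17.7181  8.5288]
a=μᵀu=1.389268  b=𝟙ᵀu=9.241264  c=𝟙ᵀv=66.050512  D=ac−b²=6.360895
λ₁=(c·0.181−b)/D = (66.050512·0.181−9.241264)/6.360895 = 0.426650
λ₂=(a−b·0.181)/D = (1.389268−9.241264·0.181)/6.360895 = -0.044554
w* = 0.426650·u + -0.044554·v:
  w_0 = 0.426650·0.8240 + -0.044554·10.4908 = -0.1158  (Starbucks)
  w_1 = 0.426650·4.0667 + -0.044554·29.3128 = 0.4291  (Kellogg)
  w_2 = 0.426650·2.7712 + -0.044554·17.7181 = 0.3929  (Nike)
  w_3 = 0.426650·1.5793 + -0.044554·8.5288 = 0.2938  (Honeywell)
Σw_i=1.0000  μᵀw=0.1810
σ²=wᵀΣw=λ₁·μ_p+λ₂ = 0.426650·0.181 + -0.044554 = 0.032670 ≈ 0.0327


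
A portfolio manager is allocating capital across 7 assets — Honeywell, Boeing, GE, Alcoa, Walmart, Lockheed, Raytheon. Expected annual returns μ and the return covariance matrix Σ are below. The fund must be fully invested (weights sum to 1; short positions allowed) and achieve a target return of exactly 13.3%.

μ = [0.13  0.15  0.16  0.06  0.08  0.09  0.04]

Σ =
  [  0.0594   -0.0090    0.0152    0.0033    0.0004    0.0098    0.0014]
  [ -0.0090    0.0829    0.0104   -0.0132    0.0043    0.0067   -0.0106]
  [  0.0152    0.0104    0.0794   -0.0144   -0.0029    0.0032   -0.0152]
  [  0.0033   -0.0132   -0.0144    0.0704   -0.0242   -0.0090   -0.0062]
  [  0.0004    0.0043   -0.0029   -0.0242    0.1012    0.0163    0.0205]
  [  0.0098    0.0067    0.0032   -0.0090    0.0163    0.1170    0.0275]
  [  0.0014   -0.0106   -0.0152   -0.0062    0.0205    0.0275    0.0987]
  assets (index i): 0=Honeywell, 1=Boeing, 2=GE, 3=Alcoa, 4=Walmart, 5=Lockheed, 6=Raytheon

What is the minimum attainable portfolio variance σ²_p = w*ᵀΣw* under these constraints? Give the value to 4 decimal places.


0.0188

g=Σ⁻¹μ = [1.8340  2.1052  1.9199  2.0102  1.0357  0.2804  0.7341]
h=Σ⁻¹𝟙 = [13.0262  16.2445  15.2508  25.6325  12.7065  3.4798  12.0417]
a=μᵀg=1.119457  b=𝟙ᵀg=9.919518  c=𝟙ᵀh=98.381854  D=ac−b²=11.737435
λ₁=(c·0.133−b)/D = (98.381854·0.133−9.919518)/11.737435 = 0.269673
λ₂=(a−b·0.133)/D = (1.119457−9.919518·0.133)/11.737435 = -0.017026
w* = 0.269673·g + -0.017026·h:
  w_0 = 0.269673·1.8340 + -0.017026·13.0262 = 0.2728  (Honeywell)
  w_1 = 0.269673·2.1052 + -0.017026·16.2445 = 0.2912  (Boeing)
  w_2 = 0.269673·1.9199 + -0.017026·15.2508 = 0.2581  (GE)
  w_3 = 0.269673·2.0102 + -0.017026·25.6325 = 0.1057  (Alcoa)
  w_4 = 0.269673·1.0357 + -0.017026·12.7065 = 0.0630  (Walmart)
  w_5 = 0.269673·0.2804 + -0.017026·3.4798 = 0.0164  (Lockheed)
  w_6 = 0.269673·0.7341 + -0.017026·12.0417 = -0.0071  (Raytheon)
Σw_i=1.0000  μᵀw=0.1330
σ²=wᵀΣw=λ₁·μ_p+λ₂ = 0.269673·0.133 + -0.017026 = 0.018841 ≈ 0.0188


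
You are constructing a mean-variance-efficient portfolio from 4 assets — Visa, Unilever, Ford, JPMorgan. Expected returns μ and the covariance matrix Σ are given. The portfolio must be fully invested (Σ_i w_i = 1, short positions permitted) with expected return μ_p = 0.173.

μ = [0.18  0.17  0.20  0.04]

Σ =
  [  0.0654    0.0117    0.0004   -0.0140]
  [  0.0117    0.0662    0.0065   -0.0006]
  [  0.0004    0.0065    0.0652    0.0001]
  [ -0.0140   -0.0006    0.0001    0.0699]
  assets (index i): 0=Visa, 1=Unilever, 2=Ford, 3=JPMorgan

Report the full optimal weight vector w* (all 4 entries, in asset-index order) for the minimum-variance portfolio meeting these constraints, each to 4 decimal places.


0.3205  0.2258  0.3673  0.0863

x=Σ⁻¹μ = [2.6460  1.8289  2.8672  1.1138]
y=Σ⁻¹𝟙 = [17.0707  10.8634  14.1224  17.7982]
a=μᵀx=1.405187  b=𝟙ᵀx=8.455911  c=𝟙ᵀy=59.854710  D=ac−b²=12.604653
λ₁=(c·0.173−b)/D = (59.854710·0.173−8.455911)/12.604653 = 0.150655
λ₂=(a−b·0.173)/D = (1.405187−8.455911·0.173)/12.604653 = -0.004577
w* = 0.150655·x + -0.004577·y:
  w_0 = 0.150655·2.6460 + -0.004577·17.0707 = 0.3205  (Visa)
  w_1 = 0.150655·1.8289 + -0.004577·10.8634 = 0.2258  (Unilever)
  w_2 = 0.150655·2.8672 + -0.004577·14.1224 = 0.3673  (Ford)
  w_3 = 0.150655·1.1138 + -0.004577·17.7982 = 0.0863  (JPMorgan)
Σw_i=1.0000  μᵀw=0.1730
σ²=wᵀΣw=λ₁·μ_p+λ₂ = 0.150655·0.173 + -0.004577 = 0.021487 ≈ 0.0215


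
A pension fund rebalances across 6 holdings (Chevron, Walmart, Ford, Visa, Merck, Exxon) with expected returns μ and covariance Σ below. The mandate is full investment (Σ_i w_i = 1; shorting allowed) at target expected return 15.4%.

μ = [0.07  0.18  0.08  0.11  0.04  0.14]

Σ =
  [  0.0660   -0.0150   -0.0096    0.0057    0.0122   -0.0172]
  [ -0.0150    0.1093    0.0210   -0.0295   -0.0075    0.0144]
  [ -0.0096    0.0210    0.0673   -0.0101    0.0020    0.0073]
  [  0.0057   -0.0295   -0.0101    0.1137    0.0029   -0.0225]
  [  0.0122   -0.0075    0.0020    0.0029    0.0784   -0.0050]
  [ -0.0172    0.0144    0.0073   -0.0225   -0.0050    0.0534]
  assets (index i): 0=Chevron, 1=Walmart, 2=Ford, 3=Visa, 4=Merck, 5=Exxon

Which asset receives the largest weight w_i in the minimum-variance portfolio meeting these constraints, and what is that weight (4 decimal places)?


Exxon (0.4523)

u=Σ⁻¹μ = [2.3057  1.9308  0.8236  2.1418  0.4704  3.6776]
v=Σ⁻¹𝟙 = [23.9731  11.3006  13.7933  17.3805  11.0158  29.8700]
a=μᵀu=1.344117  b=𝟙ᵀu=11.349977  c=𝟙ᵀv=107.333364  D=ac−b²=15.446613
λ₁=(c·0.154−b)/D = (107.333364·0.154−11.349977)/15.446613 = 0.335307
λ₂=(a−b·0.154)/D = (1.344117−11.349977·0.154)/15.446613 = -0.026140
w* = 0.335307·u + -0.026140·v:
  w_0 = 0.335307·2.3057 + -0.026140·23.9731 = 0.1465  (Chevron)
  w_1 = 0.335307·1.9308 + -0.026140·11.3006 = 0.3520  (Walmart)
  w_2 = 0.335307·0.8236 + -0.026140·13.7933 = -0.0844  (Ford)
  w_3 = 0.335307·2.1418 + -0.026140·17.3805 = 0.2638  (Visa)
  w_4 = 0.335307·0.4704 + -0.026140·11.0158 = -0.1302  (Merck)
  w_5 = 0.335307·3.6776 + -0.026140·29.8700 = 0.4523  (Exxon)
Σw_i=1.0000  μᵀw=0.1540
σ²=wᵀΣw=λ₁·μ_p+λ₂ = 0.335307·0.154 + -0.026140 = 0.025497 ≈ 0.0255


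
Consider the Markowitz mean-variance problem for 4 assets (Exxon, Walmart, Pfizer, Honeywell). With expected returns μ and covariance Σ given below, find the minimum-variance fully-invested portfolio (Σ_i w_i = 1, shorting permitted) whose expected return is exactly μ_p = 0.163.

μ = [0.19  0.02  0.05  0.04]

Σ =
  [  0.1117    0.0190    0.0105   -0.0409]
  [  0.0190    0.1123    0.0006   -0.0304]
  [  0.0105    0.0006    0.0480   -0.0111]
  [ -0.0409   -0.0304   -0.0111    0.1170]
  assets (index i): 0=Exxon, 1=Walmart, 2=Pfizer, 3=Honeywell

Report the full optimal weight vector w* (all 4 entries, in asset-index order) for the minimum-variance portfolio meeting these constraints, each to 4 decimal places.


x=Σ⁻¹μ = [2.0225  0.1479  0.8679  1.1697]
y=Σ⁻¹𝟙 = [11.3397  11.6454  22.2891  17.6515]
a=μᵀx=0.477419  b=𝟙ᵀx=4.207971  c=𝟙ᵀy=62.925706  D=ac−b²=12.334915
λ₁=(c·0.163−b)/D = (62.925706·0.163−4.207971)/12.334915 = 0.490390
λ₂=(a−b·0.163)/D = (0.477419−4.207971·0.163)/12.334915 = -0.016902
w* = 0.490390·x + -0.016902·y:
  w_0 = 0.490390·2.0225 + -0.016902·11.3397 = 0.8002  (Exxon)
  w_1 = 0.490390·0.1479 + -0.016902·11.6454 = -0.1243  (Walmart)
  w_2 = 0.490390·0.8679 + -0.016902·22.2891 = 0.0489  (Pfizer)
  w_3 = 0.490390·1.1697 + -0.016902·17.6515 = 0.2753  (Honeywell)
Σw_i=1.0000  μᵀw=0.1630
σ²=wᵀΣw=λ₁·μ_p+λ₂ = 0.490390·0.163 + -0.016902 = 0.063032 ≈ 0.0630

0.8002  -0.1243  0.0489  0.2753


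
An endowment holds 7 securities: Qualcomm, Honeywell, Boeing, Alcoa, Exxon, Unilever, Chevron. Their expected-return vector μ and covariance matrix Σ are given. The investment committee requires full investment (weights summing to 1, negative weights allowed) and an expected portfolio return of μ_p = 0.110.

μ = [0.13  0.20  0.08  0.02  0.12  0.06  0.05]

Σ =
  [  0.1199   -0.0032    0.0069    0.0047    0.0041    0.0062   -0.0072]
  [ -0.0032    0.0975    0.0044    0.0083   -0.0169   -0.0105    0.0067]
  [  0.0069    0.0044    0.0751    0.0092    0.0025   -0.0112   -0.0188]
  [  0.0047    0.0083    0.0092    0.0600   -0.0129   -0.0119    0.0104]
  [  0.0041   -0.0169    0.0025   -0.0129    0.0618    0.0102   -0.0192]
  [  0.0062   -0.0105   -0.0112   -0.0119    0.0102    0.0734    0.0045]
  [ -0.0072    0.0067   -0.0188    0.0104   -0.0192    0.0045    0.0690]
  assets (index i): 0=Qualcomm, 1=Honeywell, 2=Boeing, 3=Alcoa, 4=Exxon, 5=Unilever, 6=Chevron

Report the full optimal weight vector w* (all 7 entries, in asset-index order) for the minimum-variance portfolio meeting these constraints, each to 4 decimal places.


x=Σ⁻¹μ = [1.0287  2.4915  1.2344  0.2214  2.9335  0.8020  1.6570]
y=Σ⁻¹𝟙 = [6.7237  12.9902  16.8950  16.5667  26.5386  15.1146  22.4381]
a=μᵀx=1.218200  b=𝟙ᵀx=10.368456  c=𝟙ᵀy=117.266818  D=ac−b²=35.349558
λ₁=(c·0.110−b)/D = (117.266818·0.110−10.368456)/35.349558 = 0.071596
λ₂=(a−b·0.110)/D = (1.218200−10.368456·0.110)/35.349558 = 0.002197
w* = 0.071596·x + 0.002197·y:
  w_0 = 0.071596·1.0287 + 0.002197·6.7237 = 0.0884  (Qualcomm)
  w_1 = 0.071596·2.4915 + 0.002197·12.9902 = 0.2069  (Honeywell)
  w_2 = 0.071596·1.2344 + 0.002197·16.8950 = 0.1255  (Boeing)
  w_3 = 0.071596·0.2214 + 0.002197·16.5667 = 0.0522  (Alcoa)
  w_4 = 0.071596·2.9335 + 0.002197·26.5386 = 0.2683  (Exxon)
  w_5 = 0.071596·0.8020 + 0.002197·15.1146 = 0.0906  (Unilever)
  w_6 = 0.071596·1.6570 + 0.002197·22.4381 = 0.1679  (Chevron)
Σw_i=1.0000  μᵀw=0.1100
σ²=wᵀΣw=λ₁·μ_p+λ₂ = 0.071596·0.110 + 0.002197 = 0.010073 ≈ 0.0101

0.0884  0.2069  0.1255  0.0522  0.2683  0.0906  0.1679
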